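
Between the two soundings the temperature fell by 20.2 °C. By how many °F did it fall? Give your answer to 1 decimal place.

For a temperature change the 32° offset cancels: Δ°F = 20.2 × 1.8 = 36.4 °F.

36.4 °F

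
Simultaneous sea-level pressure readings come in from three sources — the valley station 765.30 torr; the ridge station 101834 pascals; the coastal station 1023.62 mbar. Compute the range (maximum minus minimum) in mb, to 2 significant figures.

the valley station: 765.30 mmHg = 1020.316 mb.
the ridge station: 101834 Pa = 1018.340 mb.
Spread: 1023.620 − 1018.340 = 5.3 mb.

5.3 mb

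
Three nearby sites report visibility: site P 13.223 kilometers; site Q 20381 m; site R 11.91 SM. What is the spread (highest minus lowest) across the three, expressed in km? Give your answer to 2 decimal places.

site Q: 20381 m = 20.3810 km.
site R: 11.91 SM = 19.1673 km.
Spread: 20.3810 − 13.2230 = 7.16 km.

7.16 km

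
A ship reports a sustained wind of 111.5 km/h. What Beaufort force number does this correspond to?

111.5 km/h = 31.0 m/s, which is Beaufort 11 (violent storm, 28.5–32.6 m/s).

Beaufort force 11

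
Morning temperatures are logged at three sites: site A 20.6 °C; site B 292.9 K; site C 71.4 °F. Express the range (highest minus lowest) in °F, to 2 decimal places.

site B: 292.9 K = 19.750 °C.
site C: 71.4 °F = 21.889 °C.
Spread: 21.889 − 19.750 = 2.139 °C = 3.85 °F.

3.85 °F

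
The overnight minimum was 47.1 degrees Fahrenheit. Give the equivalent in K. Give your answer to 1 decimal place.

281.5 K

First to °C: 8.39 °C.
Then to K: 281.5 K.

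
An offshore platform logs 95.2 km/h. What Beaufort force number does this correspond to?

95.2 km/h = 26.4 m/s, which is Beaufort 10 (storm, 24.5–28.4 m/s).

Beaufort force 10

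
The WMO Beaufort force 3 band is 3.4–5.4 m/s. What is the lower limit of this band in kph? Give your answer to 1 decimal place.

12.2 km/h

3.4–5.4 m/s × 3.6 = 12.2–19.4 km/h.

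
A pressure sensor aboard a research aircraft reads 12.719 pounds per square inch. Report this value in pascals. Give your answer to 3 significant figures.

1 psi = 6894.76 Pa, so 12.719 × 6894.76 = 87700 Pa.

87700 Pa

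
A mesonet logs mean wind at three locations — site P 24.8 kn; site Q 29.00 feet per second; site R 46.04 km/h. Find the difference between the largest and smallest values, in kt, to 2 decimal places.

site Q: 29.00 ft/s = 17.1820 kt.
site R: 46.04 km/h = 24.8596 kt.
Spread: 24.8596 − 17.1820 = 7.68 kt.

7.68 kt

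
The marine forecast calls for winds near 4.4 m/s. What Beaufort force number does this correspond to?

Beaufort force 3

4.4 m/s lies in the Beaufort 3 band (gentle breeze, 3.4–5.4 m/s).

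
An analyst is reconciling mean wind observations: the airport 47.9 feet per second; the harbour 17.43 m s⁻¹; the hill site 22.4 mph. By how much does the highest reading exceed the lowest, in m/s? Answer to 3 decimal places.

the airport: 47.9 ft/s = 14.59992 m/s.
the hill site: 22.4 mph = 10.01370 m/s.
Spread: 17.43000 − 10.01370 = 7.416 m/s.

7.416 m/s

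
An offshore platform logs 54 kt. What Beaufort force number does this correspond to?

54 kt lies in the Beaufort 10 band (storm, 48–55 kt).

Beaufort force 10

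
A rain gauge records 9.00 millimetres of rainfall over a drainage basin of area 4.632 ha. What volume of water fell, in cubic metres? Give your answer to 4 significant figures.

416.9 cubic metres

Area: 4.632 ha = 46320 m².
1 mm over 1 m² is 1 L, so volume = 9 × 46320 = 416880 L = 416.9 m³.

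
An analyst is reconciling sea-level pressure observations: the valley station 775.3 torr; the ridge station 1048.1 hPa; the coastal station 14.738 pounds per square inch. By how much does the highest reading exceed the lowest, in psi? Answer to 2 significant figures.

the valley station: 775.3 mmHg = 14.9918 psi.
the ridge station: 1048.1 hPa = 15.2014 psi.
Spread: 15.2014 − 14.7380 = 0.46 psi.

0.46 psi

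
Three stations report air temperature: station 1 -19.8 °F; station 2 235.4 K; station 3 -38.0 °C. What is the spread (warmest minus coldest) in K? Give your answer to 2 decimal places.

station 1: -19.8 °F = -28.778 °C.
station 2: 235.4 K = -37.750 °C.
Spread: (-28.778) − (-38.000) = 9.222 °C.

9.22 K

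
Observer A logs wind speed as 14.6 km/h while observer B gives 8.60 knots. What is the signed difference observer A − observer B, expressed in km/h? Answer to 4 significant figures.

observer B: 8.60 kt = 15.92720 km/h.
Difference: 14.60000 − 15.92720 = -1.327 km/h.

-1.327 km/h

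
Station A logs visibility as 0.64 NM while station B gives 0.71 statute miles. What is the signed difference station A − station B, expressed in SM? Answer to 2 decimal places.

0.03 SM

station A: 0.64 nmi = 0.7365 SM.
Difference: 0.7365 − 0.7100 = 0.03 SM.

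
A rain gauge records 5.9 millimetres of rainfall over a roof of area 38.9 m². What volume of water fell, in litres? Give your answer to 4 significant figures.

1 mm over 1 m² is 1 L, so volume = 5.9 × 38.9 = 229.51 L ≈ 229.5 L.

229.5 litres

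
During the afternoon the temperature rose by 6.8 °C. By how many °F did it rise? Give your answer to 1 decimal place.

12.2 °F

For a temperature change the 32° offset cancels: Δ°F = 6.8 × 1.8 = 12.2 °F.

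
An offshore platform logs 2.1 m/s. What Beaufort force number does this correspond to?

2.1 m/s lies in the Beaufort 2 band (light breeze, 1.6–3.3 m/s).

Beaufort force 2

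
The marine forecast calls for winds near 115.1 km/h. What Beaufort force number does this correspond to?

Beaufort force 11

115.1 km/h = 32.0 m/s, which is Beaufort 11 (violent storm, 28.5–32.6 m/s).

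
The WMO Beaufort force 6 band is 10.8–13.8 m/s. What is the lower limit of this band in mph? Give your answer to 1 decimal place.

10.8–13.8 m/s × 2.237 = 24.2–30.9 mph.

24.2 mph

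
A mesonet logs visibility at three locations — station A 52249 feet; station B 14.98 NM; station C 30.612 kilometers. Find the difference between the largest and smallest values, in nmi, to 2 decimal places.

station A: 52249 ft = 8.5991 nmi.
station C: 30.612 km = 16.5292 nmi.
Spread: 16.5292 − 8.5991 = 7.93 nmi.

7.93 nmi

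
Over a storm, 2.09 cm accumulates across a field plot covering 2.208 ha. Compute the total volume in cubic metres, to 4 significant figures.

461.5 cubic metres

Depth: 2.09 cm × 10 = 20.9 mm.
Area: 2.208 ha = 22080 m².
1 mm over 1 m² is 1 L, so volume = 20.9 × 22080 = 461472 L = 461.5 m³.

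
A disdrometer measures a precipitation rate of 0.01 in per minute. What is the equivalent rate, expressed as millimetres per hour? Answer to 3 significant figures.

15.2 mm/hour

0.01 in/minute × 25.4 mm/in × 60 minute/hour = 15.2 mm/hour.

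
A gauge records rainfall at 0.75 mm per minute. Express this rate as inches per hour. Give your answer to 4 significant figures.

0.75 mm/minute × 0.0393701 in/mm × 60 minute/hour = 1.772 in/hour.

1.772 in/hour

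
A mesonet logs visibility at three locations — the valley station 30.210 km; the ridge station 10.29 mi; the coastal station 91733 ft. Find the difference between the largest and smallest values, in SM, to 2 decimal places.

8.48 SM

the valley station: 30.210 km = 18.7716 SM.
the coastal station: 91733 ft = 17.3737 SM.
Spread: 18.7716 − 10.2900 = 8.48 SM.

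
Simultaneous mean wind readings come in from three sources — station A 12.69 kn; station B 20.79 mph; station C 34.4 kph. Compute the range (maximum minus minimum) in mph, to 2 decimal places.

station A: 12.69 kt = 14.6034 mph.
station C: 34.4 km/h = 21.3752 mph.
Spread: 21.3752 − 14.6034 = 6.77 mph.

6.77 mph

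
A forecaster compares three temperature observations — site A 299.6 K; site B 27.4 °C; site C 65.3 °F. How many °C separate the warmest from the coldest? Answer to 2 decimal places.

site A: 299.6 K = 26.450 °C.
site C: 65.3 °F = 18.500 °C.
Spread: 27.400 − 18.500 = 8.900 °C.

8.90 °C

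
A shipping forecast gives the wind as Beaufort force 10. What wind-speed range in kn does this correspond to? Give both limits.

Beaufort 10 (storm) spans 48–55 knots.

48 to 55 kt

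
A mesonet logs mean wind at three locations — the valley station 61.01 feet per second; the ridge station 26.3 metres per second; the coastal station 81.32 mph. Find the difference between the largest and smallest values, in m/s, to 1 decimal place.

17.8 m/s

the valley station: 61.01 ft/s = 18.596 m/s.
the coastal station: 81.32 mph = 36.353 m/s.
Spread: 36.353 − 18.596 = 17.8 m/s.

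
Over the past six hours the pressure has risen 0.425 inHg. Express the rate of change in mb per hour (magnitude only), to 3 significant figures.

2.40 mb per hour

0.425 inHg / 6 h × 33.8639 mb/inHg = 2.40 mb/h.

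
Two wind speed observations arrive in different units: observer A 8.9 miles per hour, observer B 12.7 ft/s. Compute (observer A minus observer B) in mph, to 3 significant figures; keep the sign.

0.241 mph

observer B: 12.7 ft/s = 8.65909 mph.
Difference: 8.90000 − 8.65909 = 0.241 mph.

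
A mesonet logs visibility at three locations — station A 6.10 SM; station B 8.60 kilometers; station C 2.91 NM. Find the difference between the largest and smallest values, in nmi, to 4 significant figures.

2.391 nmi

station A: 6.10 SM = 5.30076 nmi.
station B: 8.60 km = 4.64363 nmi.
Spread: 5.30076 − 2.91000 = 2.391 nmi.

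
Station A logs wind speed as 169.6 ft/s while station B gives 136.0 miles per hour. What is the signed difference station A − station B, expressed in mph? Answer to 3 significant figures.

station A: 169.6 ft/s = 115.636 mph.
Difference: 115.636 − 136.000 = -20.4 mph.

-20.4 mph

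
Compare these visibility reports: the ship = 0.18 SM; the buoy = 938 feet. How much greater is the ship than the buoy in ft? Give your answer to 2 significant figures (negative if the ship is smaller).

the ship: 0.18 SM = 950.40 ft.
Difference: 950.40 − 938.00 = 12 ft.

12 ft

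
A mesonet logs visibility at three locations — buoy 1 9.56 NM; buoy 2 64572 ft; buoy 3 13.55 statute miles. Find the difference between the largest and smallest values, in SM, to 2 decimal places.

2.55 SM

buoy 1: 9.56 nmi = 11.0015 SM.
buoy 2: 64572 ft = 12.2295 SM.
Spread: 13.5500 − 11.0015 = 2.55 SM.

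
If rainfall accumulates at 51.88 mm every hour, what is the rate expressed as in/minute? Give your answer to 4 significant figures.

0.03404 in/minute

51.88 mm/hour × 0.0393701 in/mm × 0.0166667 hour/minute = 0.03404 in/minute.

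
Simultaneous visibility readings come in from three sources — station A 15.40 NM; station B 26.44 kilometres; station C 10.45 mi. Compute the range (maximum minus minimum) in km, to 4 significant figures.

11.70 km

station A: 15.40 nmi = 28.5208 km.
station C: 10.45 SM = 16.8176 km.
Spread: 28.5208 − 16.8176 = 11.70 km.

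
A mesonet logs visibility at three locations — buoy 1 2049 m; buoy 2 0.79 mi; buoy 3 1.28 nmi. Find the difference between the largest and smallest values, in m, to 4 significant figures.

buoy 2: 0.79 SM = 1271.38 m.
buoy 3: 1.28 nmi = 2370.56 m.
Spread: 2370.56 − 1271.38 = 1099 m.

1099 m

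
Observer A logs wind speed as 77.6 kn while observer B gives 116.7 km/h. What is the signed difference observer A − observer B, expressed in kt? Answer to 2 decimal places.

observer B: 116.7 km/h = 63.0130 kt.
Difference: 77.6000 − 63.0130 = 14.59 kt.

14.59 kt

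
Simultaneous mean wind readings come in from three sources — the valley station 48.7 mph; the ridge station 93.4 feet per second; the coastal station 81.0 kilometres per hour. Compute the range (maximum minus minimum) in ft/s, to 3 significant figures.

the valley station: 48.7 mph = 71.427 ft/s.
the coastal station: 81.0 km/h = 73.819 ft/s.
Spread: 93.400 − 71.427 = 22.0 ft/s.

22.0 ft/s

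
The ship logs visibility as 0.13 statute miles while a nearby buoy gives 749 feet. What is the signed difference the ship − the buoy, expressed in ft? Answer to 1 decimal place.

the ship: 0.13 SM = 686.400 ft.
Difference: 686.400 − 749.000 = -62.6 ft.

-62.6 ft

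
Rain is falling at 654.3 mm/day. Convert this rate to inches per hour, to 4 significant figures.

1.073 in/hour

654.3 mm/day × 0.0393701 in/mm × 0.0416667 day/hour = 1.073 in/hour.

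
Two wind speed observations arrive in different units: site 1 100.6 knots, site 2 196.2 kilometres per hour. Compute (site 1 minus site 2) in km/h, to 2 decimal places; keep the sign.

-9.89 km/h

site 1: 100.6 kt = 186.3112 km/h.
Difference: 186.3112 − 196.2000 = -9.89 km/h.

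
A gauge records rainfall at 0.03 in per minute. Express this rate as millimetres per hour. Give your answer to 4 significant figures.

0.03 in/minute × 25.4 mm/in × 60 minute/hour = 45.72 mm/hour.

45.72 mm/hour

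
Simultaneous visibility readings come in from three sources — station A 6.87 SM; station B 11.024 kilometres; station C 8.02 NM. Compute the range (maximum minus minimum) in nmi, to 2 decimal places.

2.07 nmi

station A: 6.87 SM = 5.9699 nmi.
station B: 11.024 km = 5.9525 nmi.
Spread: 8.0200 − 5.9525 = 2.07 nmi.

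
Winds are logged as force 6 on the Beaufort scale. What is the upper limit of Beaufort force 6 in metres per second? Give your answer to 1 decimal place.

Beaufort 6 (strong breeze) spans 10.8–13.8 m/s.

13.8 m/s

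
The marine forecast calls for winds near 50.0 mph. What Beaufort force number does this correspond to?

Beaufort force 9

50.0 mph = 22.4 m/s, which is Beaufort 9 (strong gale, 20.8–24.4 m/s).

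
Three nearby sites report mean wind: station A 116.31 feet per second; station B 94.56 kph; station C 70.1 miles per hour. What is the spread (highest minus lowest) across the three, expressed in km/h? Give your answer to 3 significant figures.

station A: 116.31 ft/s = 127.625 km/h.
station C: 70.1 mph = 112.815 km/h.
Spread: 127.625 − 94.560 = 33.1 km/h.

33.1 km/h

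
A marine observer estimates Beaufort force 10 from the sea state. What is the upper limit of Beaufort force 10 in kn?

55 kt

Beaufort 10 (storm) spans 48–55 knots.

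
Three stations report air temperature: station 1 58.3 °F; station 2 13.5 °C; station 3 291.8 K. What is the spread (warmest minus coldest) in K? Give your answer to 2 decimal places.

5.15 K

station 1: 58.3 °F = 14.611 °C.
station 3: 291.8 K = 18.650 °C.
Spread: 18.650 − 13.500 = 5.150 °C.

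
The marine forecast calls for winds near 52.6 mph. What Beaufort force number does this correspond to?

52.6 mph = 23.5 m/s, which is Beaufort 9 (strong gale, 20.8–24.4 m/s).

Beaufort force 9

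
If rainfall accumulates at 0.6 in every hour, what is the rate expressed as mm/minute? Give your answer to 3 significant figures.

0.254 mm/minute

0.6 in/hour × 25.4 mm/in × 0.0166667 hour/minute = 0.254 mm/minute.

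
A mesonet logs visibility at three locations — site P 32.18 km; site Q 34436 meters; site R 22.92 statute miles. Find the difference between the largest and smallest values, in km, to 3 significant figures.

4.71 km

site Q: 34436 m = 34.4360 km.
site R: 22.92 SM = 36.8862 km.
Spread: 36.8862 − 32.1800 = 4.71 km.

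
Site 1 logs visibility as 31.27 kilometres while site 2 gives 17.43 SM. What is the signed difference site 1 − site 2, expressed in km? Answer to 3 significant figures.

3.22 km

site 2: 17.43 SM = 28.0509 km.
Difference: 31.2700 − 28.0509 = 3.22 km.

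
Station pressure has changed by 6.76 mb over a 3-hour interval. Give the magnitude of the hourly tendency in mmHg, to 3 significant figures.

1.69 mmHg per hour

6.76 mb / 3 h × 0.750062 mmHg/mb = 1.69 mmHg/h.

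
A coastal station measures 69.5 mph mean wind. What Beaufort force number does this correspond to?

69.5 mph = 31.1 m/s, which is Beaufort 11 (violent storm, 28.5–32.6 m/s).

Beaufort force 11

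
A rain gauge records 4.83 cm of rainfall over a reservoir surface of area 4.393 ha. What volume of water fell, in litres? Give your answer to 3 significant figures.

Depth: 4.83 cm × 10 = 48.3 mm.
Area: 4.393 ha = 43930 m².
1 mm over 1 m² is 1 L, so volume = 48.3 × 43930 = 2121819 L ≈ 2120000 L.

2120000 litres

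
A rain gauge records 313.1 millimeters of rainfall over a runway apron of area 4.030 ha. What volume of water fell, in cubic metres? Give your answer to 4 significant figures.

12620 cubic metres

Area: 4.030 ha = 40300 m².
1 mm over 1 m² is 1 L, so volume = 313.1 × 40300 = 12617930 L = 12620 m³.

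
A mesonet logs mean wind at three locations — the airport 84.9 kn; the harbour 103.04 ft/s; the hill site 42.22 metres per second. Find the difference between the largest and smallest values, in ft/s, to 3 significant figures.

40.3 ft/s

the airport: 84.9 kt = 143.295 ft/s.
the hill site: 42.22 m/s = 138.517 ft/s.
Spread: 143.295 − 103.040 = 40.3 ft/s.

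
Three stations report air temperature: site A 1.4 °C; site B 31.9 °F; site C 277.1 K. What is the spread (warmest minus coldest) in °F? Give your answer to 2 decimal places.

7.21 °F

site B: 31.9 °F = -0.056 °C.
site C: 277.1 K = 3.950 °C.
Spread: 3.950 − (-0.056) = 4.006 °C = 7.21 °F.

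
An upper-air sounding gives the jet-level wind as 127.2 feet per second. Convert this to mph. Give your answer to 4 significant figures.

86.73 mph

1 ft/s = 0.681818 mph, so 127.2 × 0.681818 = 86.73 mph.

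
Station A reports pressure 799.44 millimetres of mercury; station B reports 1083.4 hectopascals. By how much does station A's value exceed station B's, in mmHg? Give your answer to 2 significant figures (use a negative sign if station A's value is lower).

-13 mmHg

station B: 1083.4 hPa = 812.62 mmHg.
Difference: 799.44 − 812.62 = -13 mmHg.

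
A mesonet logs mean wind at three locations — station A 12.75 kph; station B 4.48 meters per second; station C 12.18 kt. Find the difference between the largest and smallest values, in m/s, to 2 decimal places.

station A: 12.75 km/h = 3.5417 m/s.
station C: 12.18 kt = 6.2659 m/s.
Spread: 6.2659 − 3.5417 = 2.72 m/s.

2.72 m/s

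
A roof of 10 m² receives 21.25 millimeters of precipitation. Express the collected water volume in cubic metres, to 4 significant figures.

0.2125 cubic metres

1 mm over 1 m² is 1 L, so volume = 21.25 × 10 = 212.5 L = 0.2125 m³.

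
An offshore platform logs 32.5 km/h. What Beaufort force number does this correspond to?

32.5 km/h = 9.0 m/s, which is Beaufort 5 (fresh breeze, 8.0–10.7 m/s).

Beaufort force 5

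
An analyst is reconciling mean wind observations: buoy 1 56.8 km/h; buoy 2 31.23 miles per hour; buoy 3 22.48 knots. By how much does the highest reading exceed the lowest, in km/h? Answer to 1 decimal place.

15.2 km/h

buoy 2: 31.23 mph = 50.260 km/h.
buoy 3: 22.48 kt = 41.633 km/h.
Spread: 56.800 − 41.633 = 15.2 km/h.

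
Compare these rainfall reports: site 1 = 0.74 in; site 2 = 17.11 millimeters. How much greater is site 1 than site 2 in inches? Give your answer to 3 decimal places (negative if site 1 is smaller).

0.066 in

site 2: 17.11 mm = 0.67362 in.
Difference: 0.74000 − 0.67362 = 0.066 in.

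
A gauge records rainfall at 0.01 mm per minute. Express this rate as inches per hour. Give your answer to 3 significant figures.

0.0236 in/hour

0.01 mm/minute × 0.0393701 in/mm × 60 minute/hour = 0.0236 in/hour.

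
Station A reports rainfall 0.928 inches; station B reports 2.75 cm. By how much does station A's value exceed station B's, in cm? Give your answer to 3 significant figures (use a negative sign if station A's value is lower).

-0.393 cm

station A: 0.928 in = 2.35712 cm.
Difference: 2.35712 − 2.75000 = -0.393 cm.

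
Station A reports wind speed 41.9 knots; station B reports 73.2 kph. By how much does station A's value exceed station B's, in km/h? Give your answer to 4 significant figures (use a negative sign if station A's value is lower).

station A: 41.9 kt = 77.59880 km/h.
Difference: 77.59880 − 73.20000 = 4.399 km/h.

4.399 km/h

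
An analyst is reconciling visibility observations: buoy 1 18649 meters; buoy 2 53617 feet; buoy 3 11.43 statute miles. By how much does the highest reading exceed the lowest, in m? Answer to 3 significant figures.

buoy 2: 53617 ft = 16342.46 m.
buoy 3: 11.43 SM = 18394.80 m.
Spread: 18649.00 − 16342.46 = 2310 m.

2310 m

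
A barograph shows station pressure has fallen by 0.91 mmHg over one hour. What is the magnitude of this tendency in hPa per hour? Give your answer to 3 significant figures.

0.91 mmHg / 1 h × 1.33322 hPa/mmHg = 1.21 hPa/h.

1.21 hPa per hour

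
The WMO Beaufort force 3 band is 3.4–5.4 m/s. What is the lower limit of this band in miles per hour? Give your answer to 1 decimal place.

3.4–5.4 m/s × 2.237 = 7.6–12.1 mph.

7.6 mph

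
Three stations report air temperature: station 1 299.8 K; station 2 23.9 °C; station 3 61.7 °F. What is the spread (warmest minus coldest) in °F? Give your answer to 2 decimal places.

18.27 °F

station 1: 299.8 K = 26.650 °C.
station 3: 61.7 °F = 16.500 °C.
Spread: 26.650 − 16.500 = 10.150 °C = 18.27 °F.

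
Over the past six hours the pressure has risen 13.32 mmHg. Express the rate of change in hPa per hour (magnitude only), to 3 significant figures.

2.96 hPa per hour

13.32 mmHg / 6 h × 1.33322 hPa/mmHg = 2.96 hPa/h.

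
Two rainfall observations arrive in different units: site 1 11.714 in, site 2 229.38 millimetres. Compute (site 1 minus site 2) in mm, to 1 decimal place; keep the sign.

site 1: 11.714 in = 297.536 mm.
Difference: 297.536 − 229.380 = 68.2 mm.

68.2 mm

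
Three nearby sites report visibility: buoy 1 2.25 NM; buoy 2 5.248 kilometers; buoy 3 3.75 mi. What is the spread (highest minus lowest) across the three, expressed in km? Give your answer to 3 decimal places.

1.868 km

buoy 1: 2.25 nmi = 4.16700 km.
buoy 3: 3.75 SM = 6.03504 km.
Spread: 6.03504 − 4.16700 = 1.868 km.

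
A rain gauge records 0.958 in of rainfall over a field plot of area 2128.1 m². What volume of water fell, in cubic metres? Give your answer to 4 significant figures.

51.78 cubic metres

Depth: 0.958 in × 25.4 = 24.3332 mm.
1 mm over 1 m² is 1 L, so volume = 24.3332 × 2128.1 = 51783.483 L = 51.78 m³.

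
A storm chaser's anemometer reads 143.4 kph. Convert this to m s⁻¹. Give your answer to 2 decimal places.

39.83 m/s

1 km/h = 0.277778 m/s, so 143.4 × 0.277778 = 39.83 m/s.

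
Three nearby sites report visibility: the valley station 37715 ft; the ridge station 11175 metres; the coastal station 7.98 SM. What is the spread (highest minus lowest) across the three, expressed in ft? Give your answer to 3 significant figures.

the ridge station: 11175 m = 36663.39 ft.
the coastal station: 7.98 SM = 42134.40 ft.
Spread: 42134.40 − 36663.39 = 5470 ft.

5470 ft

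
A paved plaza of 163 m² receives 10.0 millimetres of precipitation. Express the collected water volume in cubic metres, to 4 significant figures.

1 mm over 1 m² is 1 L, so volume = 10 × 163 = 1630 L = 1.630 m³.

1.630 cubic metres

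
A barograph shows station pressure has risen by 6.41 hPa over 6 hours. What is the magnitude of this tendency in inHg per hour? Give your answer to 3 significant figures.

6.41 hPa / 6 h × 0.02953 inHg/hPa = 0.0315 inHg/h.

0.0315 inHg per hour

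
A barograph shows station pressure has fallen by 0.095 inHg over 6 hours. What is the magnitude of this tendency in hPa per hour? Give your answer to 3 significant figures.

0.095 inHg / 6 h × 33.8639 hPa/inHg = 0.536 hPa/h.

0.536 hPa per hour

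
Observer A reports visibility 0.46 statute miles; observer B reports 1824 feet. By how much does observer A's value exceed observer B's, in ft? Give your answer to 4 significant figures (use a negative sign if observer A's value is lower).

604.8 ft

observer A: 0.46 SM = 2428.800 ft.
Difference: 2428.800 − 1824.000 = 604.8 ft.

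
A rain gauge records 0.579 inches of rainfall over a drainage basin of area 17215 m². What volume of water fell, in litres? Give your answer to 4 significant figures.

Depth: 0.579 in × 25.4 = 14.7066 mm.
1 mm over 1 m² is 1 L, so volume = 14.7066 × 17215 = 253174.12 L ≈ 253200 L.

253200 litres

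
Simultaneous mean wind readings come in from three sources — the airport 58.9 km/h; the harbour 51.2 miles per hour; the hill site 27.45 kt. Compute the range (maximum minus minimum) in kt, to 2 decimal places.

17.04 kt

the airport: 58.9 km/h = 31.8035 kt.
the harbour: 51.2 mph = 44.4916 kt.
Spread: 44.4916 − 27.4500 = 17.04 kt.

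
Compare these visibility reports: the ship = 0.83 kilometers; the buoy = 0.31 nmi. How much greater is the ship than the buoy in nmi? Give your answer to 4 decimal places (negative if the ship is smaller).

0.1382 nmi

the ship: 0.83 km = 0.448164 nmi.
Difference: 0.448164 − 0.310000 = 0.1382 nmi.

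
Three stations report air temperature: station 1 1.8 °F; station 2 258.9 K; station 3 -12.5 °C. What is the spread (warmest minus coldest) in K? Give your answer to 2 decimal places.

4.28 K

station 1: 1.8 °F = -16.778 °C.
station 2: 258.9 K = -14.250 °C.
Spread: (-12.500) − (-16.778) = 4.278 °C.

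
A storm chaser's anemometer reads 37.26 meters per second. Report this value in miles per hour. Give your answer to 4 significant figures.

1 m/s = 2.23694 mph, so 37.26 × 2.23694 = 83.35 mph.

83.35 mph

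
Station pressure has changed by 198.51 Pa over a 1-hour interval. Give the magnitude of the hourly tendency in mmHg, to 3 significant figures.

198.51 Pa / 1 h × 0.00750062 mmHg/Pa = 1.49 mmHg/h.

1.49 mmHg per hour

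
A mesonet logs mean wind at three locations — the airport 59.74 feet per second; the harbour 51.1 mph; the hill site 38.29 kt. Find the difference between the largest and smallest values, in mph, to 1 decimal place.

10.4 mph

the airport: 59.74 ft/s = 40.732 mph.
the hill site: 38.29 kt = 44.063 mph.
Spread: 51.100 − 40.732 = 10.4 mph.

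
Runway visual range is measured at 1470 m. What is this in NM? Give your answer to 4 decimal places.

1 m = 0.000539957 nmi, so 1470 × 0.000539957 = 0.7937 nmi.

0.7937 nmi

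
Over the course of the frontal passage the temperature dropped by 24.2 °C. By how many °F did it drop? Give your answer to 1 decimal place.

For a temperature change the 32° offset cancels: Δ°F = 24.2 × 1.8 = 43.6 °F.

43.6 °F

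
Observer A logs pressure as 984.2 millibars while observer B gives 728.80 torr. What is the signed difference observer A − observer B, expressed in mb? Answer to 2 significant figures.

observer B: 728.80 mmHg = 971.65 mb.
Difference: 984.20 − 971.65 = 13 mb.

13 mb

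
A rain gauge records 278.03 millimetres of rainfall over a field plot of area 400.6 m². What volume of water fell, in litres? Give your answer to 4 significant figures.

1 mm over 1 m² is 1 L, so volume = 278.03 × 400.6 = 111378.82 L ≈ 111400 L.

111400 litres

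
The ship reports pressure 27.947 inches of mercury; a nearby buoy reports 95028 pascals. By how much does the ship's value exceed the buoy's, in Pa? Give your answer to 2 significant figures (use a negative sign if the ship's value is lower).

the ship: 27.947 inHg = 94639.41 Pa.
Difference: 94639.41 − 95028.00 = -390 Pa.

-390 Pa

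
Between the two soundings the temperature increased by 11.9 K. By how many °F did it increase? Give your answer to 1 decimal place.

Converting a difference, only the 9/5 scale factor applies: Δ°F = 11.9 × 1.8 = 21.4 °F.

21.4 °F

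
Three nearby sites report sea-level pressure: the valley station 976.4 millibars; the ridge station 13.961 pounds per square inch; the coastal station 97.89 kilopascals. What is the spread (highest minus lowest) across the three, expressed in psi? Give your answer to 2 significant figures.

the valley station: 976.4 mb = 14.1615 psi.
the coastal station: 97.89 kPa = 14.1977 psi.
Spread: 14.1977 − 13.9610 = 0.24 psi.

0.24 psi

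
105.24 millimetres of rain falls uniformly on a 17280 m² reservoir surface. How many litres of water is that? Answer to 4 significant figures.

1 mm over 1 m² is 1 L, so volume = 105.24 × 17280 = 1818547.2 L ≈ 1819000 L.

1819000 litres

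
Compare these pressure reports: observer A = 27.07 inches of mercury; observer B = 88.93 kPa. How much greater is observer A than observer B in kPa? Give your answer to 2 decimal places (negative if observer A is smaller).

observer A: 27.07 inHg = 91.6696 kPa.
Difference: 91.6696 − 88.9300 = 2.74 kPa.

2.74 kPa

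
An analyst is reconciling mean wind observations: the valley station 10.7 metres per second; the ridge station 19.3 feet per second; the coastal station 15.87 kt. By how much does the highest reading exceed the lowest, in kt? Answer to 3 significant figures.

the valley station: 10.7 m/s = 20.7991 kt.
the ridge station: 19.3 ft/s = 11.4349 kt.
Spread: 20.7991 − 11.4349 = 9.36 kt.

9.36 kt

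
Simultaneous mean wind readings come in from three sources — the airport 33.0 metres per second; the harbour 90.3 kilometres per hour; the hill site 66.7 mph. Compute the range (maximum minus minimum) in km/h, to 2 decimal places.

28.50 km/h

the airport: 33.0 m/s = 118.8000 km/h.
the hill site: 66.7 mph = 107.3432 km/h.
Spread: 118.8000 − 90.3000 = 28.50 km/h.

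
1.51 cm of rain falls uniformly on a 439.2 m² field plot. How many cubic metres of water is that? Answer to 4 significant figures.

Depth: 1.51 cm × 10 = 15.1 mm.
1 mm over 1 m² is 1 L, so volume = 15.1 × 439.2 = 6631.92 L = 6.632 m³.

6.632 cubic metres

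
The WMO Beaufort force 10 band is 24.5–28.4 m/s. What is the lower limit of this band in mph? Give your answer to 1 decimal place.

24.5–28.4 m/s × 2.237 = 54.8–63.5 mph.

54.8 mph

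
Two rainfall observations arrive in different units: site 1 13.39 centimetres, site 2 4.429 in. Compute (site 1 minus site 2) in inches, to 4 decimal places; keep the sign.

0.8427 in

site 1: 13.39 cm = 5.271654 in.
Difference: 5.271654 − 4.429000 = 0.8427 in.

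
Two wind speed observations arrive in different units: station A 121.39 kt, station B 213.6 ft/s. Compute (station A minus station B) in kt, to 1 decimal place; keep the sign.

-5.2 kt

station B: 213.6 ft/s = 126.555 kt.
Difference: 121.390 − 126.555 = -5.2 kt.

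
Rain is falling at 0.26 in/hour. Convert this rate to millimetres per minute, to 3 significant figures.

0.110 mm/minute

0.26 in/hour × 25.4 mm/in × 0.0166667 hour/minute = 0.110 mm/minute.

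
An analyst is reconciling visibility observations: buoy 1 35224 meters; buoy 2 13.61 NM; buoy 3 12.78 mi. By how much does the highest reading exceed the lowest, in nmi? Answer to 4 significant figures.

7.914 nmi

buoy 1: 35224 m = 19.01944 nmi.
buoy 3: 12.78 SM = 11.10552 nmi.
Spread: 19.01944 − 11.10552 = 7.914 nmi.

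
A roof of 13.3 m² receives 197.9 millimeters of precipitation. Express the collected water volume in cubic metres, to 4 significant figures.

2.632 cubic metres

1 mm over 1 m² is 1 L, so volume = 197.9 × 13.3 = 2632.07 L = 2.632 m³.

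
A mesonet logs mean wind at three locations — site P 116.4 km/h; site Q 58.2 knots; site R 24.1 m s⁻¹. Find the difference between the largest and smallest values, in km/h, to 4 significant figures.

29.64 km/h

site Q: 58.2 kt = 107.7864 km/h.
site R: 24.1 m/s = 86.7600 km/h.
Spread: 116.4000 − 86.7600 = 29.64 km/h.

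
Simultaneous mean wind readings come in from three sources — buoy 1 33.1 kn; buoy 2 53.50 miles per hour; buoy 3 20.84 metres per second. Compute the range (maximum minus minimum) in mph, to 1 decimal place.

15.4 mph

buoy 1: 33.1 kt = 38.091 mph.
buoy 3: 20.84 m/s = 46.618 mph.
Spread: 53.500 − 38.091 = 15.4 mph.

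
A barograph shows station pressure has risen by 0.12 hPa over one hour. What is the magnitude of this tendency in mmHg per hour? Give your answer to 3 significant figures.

0.0900 mmHg per hour

0.12 hPa / 1 h × 0.750062 mmHg/hPa = 0.0900 mmHg/h.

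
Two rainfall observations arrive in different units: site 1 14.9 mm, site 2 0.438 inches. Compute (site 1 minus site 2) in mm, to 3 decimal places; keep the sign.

site 2: 0.438 in = 11.12520 mm.
Difference: 14.90000 − 11.12520 = 3.775 mm.

3.775 mm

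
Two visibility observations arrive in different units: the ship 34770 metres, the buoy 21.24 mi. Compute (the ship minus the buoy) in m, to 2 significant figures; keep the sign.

590 m

the buoy: 21.24 SM = 34182.47 m.
Difference: 34770.00 − 34182.47 = 590 m.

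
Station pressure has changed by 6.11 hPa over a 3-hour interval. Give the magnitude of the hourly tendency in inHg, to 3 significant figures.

6.11 hPa / 3 h × 0.02953 inHg/hPa = 0.0601 inHg/h.

0.0601 inHg per hour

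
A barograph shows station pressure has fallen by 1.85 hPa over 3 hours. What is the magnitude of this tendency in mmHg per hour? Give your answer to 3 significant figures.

1.85 hPa / 3 h × 0.750062 mmHg/hPa = 0.463 mmHg/h.

0.463 mmHg per hour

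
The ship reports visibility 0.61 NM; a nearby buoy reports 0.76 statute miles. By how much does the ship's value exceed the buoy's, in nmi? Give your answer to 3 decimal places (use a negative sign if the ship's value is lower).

the buoy: 0.76 SM = 0.66042 nmi.
Difference: 0.61000 − 0.66042 = -0.050 nmi.

-0.050 nmi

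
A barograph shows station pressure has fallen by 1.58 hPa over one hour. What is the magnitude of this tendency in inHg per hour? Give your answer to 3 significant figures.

0.0467 inHg per hour

1.58 hPa / 1 h × 0.02953 inHg/hPa = 0.0467 inHg/h.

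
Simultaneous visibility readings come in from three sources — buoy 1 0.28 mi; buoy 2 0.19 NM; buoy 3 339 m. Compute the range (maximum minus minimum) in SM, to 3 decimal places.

0.069 SM

buoy 2: 0.19 nmi = 0.21865 SM.
buoy 3: 339 m = 0.21064 SM.
Spread: 0.28000 − 0.21064 = 0.069 SM.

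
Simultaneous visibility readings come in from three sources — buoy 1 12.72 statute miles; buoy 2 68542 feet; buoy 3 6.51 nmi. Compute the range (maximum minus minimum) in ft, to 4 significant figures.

28990 ft

buoy 1: 12.72 SM = 67161.60 ft.
buoy 3: 6.51 nmi = 39555.51 ft.
Spread: 68542.00 − 39555.51 = 28990 ft.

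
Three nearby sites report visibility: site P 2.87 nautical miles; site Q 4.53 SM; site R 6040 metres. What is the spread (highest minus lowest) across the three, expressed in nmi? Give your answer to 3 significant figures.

site Q: 4.53 SM = 3.9365 nmi.
site R: 6040 m = 3.2613 nmi.
Spread: 3.9365 − 2.8700 = 1.07 nmi.

1.07 nmi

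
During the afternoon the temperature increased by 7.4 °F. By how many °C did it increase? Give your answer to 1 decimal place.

Converting a difference, only the 9/5 scale factor applies: Δ°C = 7.4 × 0.5556 = 4.1 °C.

4.1 °C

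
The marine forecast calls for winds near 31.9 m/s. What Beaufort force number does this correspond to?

Beaufort force 11

31.9 m/s lies in the Beaufort 11 band (violent storm, 28.5–32.6 m/s).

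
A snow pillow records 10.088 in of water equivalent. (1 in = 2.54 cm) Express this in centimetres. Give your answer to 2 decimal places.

1 in = 2.54 cm, so 10.088 × 2.54 = 25.62 cm.

25.62 cm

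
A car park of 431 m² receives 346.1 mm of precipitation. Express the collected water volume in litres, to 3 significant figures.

149000 litres

1 mm over 1 m² is 1 L, so volume = 346.1 × 431 = 149169.1 L ≈ 149000 L.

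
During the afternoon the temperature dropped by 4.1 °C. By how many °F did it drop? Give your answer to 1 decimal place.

7.4 °F

For a temperature change the 32° offset cancels: Δ°F = 4.1 × 1.8 = 7.4 °F.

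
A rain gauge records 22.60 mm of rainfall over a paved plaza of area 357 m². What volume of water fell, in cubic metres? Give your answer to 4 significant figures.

8.068 cubic metres

1 mm over 1 m² is 1 L, so volume = 22.6 × 357 = 8068.2 L = 8.068 m³.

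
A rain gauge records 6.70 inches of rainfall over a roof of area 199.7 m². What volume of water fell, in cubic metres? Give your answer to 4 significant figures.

33.98 cubic metres

Depth: 6.70 in × 25.4 = 170.18 mm.
1 mm over 1 m² is 1 L, so volume = 170.18 × 199.7 = 33984.946 L = 33.98 m³.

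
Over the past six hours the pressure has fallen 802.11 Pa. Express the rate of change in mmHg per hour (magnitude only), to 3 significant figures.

802.11 Pa / 6 h × 0.00750062 mmHg/Pa = 1.00 mmHg/h.

1.00 mmHg per hour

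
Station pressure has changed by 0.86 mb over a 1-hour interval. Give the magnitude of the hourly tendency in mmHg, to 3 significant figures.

0.86 mb / 1 h × 0.750062 mmHg/mb = 0.645 mmHg/h.

0.645 mmHg per hour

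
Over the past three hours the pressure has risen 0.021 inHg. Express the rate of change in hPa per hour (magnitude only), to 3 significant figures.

0.021 inHg / 3 h × 33.8639 hPa/inHg = 0.237 hPa/h.

0.237 hPa per hour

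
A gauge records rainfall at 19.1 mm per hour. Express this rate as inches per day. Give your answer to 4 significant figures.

19.1 mm/hour × 0.0393701 in/mm × 24 hour/day = 18.05 in/day.

18.05 in/day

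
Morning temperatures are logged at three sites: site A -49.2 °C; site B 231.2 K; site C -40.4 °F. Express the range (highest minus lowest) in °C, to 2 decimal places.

8.98 °C

site B: 231.2 K = -41.950 °C.
site C: -40.4 °F = -40.222 °C.
Spread: (-40.222) − (-49.200) = 8.978 °C.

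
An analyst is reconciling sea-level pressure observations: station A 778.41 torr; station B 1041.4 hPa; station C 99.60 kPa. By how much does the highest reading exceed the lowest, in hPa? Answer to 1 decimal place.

station A: 778.41 mmHg = 1037.795 hPa.
station C: 99.60 kPa = 996.000 hPa.
Spread: 1041.400 − 996.000 = 45.4 hPa.

45.4 hPa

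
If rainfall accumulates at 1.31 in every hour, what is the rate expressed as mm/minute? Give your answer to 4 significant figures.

0.5546 mm/minute

1.31 in/hour × 25.4 mm/in × 0.0166667 hour/minute = 0.5546 mm/minute.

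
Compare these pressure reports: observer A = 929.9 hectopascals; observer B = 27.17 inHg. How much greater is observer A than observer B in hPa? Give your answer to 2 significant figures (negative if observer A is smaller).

observer B: 27.17 inHg = 920.082 hPa.
Difference: 929.900 − 920.082 = 9.8 hPa.

9.8 hPa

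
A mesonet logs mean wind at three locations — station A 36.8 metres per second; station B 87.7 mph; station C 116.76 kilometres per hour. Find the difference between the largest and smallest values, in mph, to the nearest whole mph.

station A: 36.8 m/s = 82.32 mph.
station C: 116.76 km/h = 72.55 mph.
Spread: 87.70 − 72.55 = 15 mph.

15 mph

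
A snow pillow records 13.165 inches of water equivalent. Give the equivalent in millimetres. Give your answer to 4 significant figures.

1 in = 25.4 mm, so 13.165 × 25.4 = 334.4 mm.

334.4 mm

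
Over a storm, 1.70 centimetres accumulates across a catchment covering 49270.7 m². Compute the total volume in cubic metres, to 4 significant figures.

837.6 cubic metres

Depth: 1.70 cm × 10 = 17 mm.
1 mm over 1 m² is 1 L, so volume = 17 × 49270.7 = 837601.9 L = 837.6 m³.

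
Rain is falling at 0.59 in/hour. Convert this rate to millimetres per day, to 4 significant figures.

0.59 in/hour × 25.4 mm/in × 24 hour/day = 359.7 mm/day.

359.7 mm/day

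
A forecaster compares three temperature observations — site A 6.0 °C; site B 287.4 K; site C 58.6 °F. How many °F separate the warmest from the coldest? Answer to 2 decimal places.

15.80 °F

site B: 287.4 K = 14.250 °C.
site C: 58.6 °F = 14.778 °C.
Spread: 14.778 − 6.000 = 8.778 °C = 15.80 °F.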